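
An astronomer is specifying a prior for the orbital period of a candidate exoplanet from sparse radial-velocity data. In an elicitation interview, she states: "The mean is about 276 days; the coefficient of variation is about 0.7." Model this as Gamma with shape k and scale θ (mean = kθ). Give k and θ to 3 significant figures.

For Gamma(k, scale θ): mean = kθ, variance = kθ², so CV = 1/√k.
CV = 0.7, hence k = 1/CV² = 2.04.
Then θ = mean/k = 276/2.04 = 135.

k ≈ 2.04, θ ≈ 135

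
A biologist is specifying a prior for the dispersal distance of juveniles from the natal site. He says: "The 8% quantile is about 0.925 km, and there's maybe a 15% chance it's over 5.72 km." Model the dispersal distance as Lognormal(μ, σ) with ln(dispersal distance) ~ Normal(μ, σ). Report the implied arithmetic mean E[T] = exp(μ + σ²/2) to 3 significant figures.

If T ~ Lognormal(μ,σ) then ln T ~ Normal(μ,σ), so the p-quantile of ln T is μ + z_p·σ.
ln(0.925) = -0.07796 and ln(5.72) = 1.744; z_{0.08} = -1.405, z_{0.85} = 1.036.
σ = (1.744 − -0.07796)/(1.036 − (-1.405)) = 0.746.
μ = -0.07796 − (-1.405)·0.746 = 0.971.
E[T] = exp(μ + σ²/2) = exp(0.971 + 0.2784) = 3.49 km.

E[T] ≈ 3.49 km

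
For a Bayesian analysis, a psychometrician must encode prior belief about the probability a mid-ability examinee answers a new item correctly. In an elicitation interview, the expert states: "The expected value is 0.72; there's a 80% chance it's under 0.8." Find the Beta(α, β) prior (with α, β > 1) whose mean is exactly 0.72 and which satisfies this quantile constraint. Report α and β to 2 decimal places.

With mean 0.72 fixed, write α = 0.72s, β = 0.28s where s = α+β.
Need P(θ < 0.8) = 0.8 under Beta(0.72s, 0.28s). Normal approximation: (q−m)/√(m(1−m)/s) ≈ z_{0.8} = 0.842, so s ≈ 0.72·0.28·(0.842)²/(0.8−0.72)² = 22.3.
At s = 22.3: P(θ<0.8) ≈ 0.795. Adjusting to match 0.8 gives s ≈ 23.10.
So α = 0.72·23.10 ≈ 16.63, β = 0.28·23.10 ≈ 6.47.

α ≈ 16.63, β ≈ 6.47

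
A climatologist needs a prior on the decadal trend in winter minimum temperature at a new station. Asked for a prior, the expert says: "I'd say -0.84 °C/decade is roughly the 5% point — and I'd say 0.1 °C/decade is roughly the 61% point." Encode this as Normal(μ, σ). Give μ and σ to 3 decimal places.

μ = -0.036, σ = 0.489

The p-quantile of Normal(μ,σ) is μ + z_p·σ, with z_{0.05} = -1.645 and z_{0.61} = 0.2793.
Eliminate σ: μ = (z₂·x₁ − z₁·x₂)/(z₂ − z₁) = (0.2793·-0.84 − (-1.645)·0.1)/1.924 = -0.036.
Then σ = (x₂ − x₁)/(z₂ − z₁) = (0.1 − -0.84)/1.924 = 0.489.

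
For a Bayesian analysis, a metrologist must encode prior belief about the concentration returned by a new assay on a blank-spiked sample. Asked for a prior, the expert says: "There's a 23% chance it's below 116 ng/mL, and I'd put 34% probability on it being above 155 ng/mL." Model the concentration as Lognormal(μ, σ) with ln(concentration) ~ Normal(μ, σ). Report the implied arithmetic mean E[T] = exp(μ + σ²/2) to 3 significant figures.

If T ~ Lognormal(μ,σ) then ln T ~ Normal(μ,σ), so the p-quantile of ln T is μ + z_p·σ.
ln(116) = 4.754 and ln(155) = 5.043; z_{0.23} = -0.7388, z_{0.66} = 0.4125.
σ = (5.043 − 4.754)/(0.4125 − (-0.7388)) = 0.252.
μ = 4.754 − (-0.7388)·0.252 = 4.940.
E[T] = exp(μ + σ²/2) = exp(4.940 + 0.0317) = 144 ng/mL.

E[T] ≈ 144 ng/mL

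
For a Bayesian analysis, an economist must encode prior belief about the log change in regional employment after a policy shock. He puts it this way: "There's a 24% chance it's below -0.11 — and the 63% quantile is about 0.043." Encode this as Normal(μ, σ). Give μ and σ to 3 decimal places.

μ = -0.006, σ = 0.147

The p-quantile of Normal(μ,σ) is μ + z_p·σ, with z_{0.24} = -0.7063 and z_{0.63} = 0.3319.
Eliminate σ: μ = (z₂·x₁ − z₁·x₂)/(z₂ − z₁) = (0.3319·-0.11 − (-0.7063)·0.043)/1.038 = -0.006.
Then σ = (x₂ − x₁)/(z₂ − z₁) = (0.043 − -0.11)/1.038 = 0.147.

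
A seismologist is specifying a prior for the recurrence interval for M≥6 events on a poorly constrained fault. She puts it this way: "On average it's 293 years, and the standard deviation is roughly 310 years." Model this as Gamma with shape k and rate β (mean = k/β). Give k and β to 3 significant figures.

For Gamma(k, rate β): mean = k/β, variance = k/β², so CV = 1/√k.
CV = SD/mean = 310/293 = 1.058, hence k = 1/CV² = 0.893.
Then β = k/mean = 0.893/293 = 0.00305.

k ≈ 0.893, β ≈ 0.00305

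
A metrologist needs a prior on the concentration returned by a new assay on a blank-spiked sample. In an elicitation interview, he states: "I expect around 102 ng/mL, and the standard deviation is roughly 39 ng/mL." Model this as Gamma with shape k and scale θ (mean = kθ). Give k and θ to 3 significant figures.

For Gamma(k, scale θ): mean = kθ, variance = kθ², so CV = 1/√k.
CV = SD/mean = 39/102 = 0.3824, hence k = 1/CV² = 6.84.
Then θ = mean/k = 102/6.84 = 14.9.

k ≈ 6.84, θ ≈ 14.9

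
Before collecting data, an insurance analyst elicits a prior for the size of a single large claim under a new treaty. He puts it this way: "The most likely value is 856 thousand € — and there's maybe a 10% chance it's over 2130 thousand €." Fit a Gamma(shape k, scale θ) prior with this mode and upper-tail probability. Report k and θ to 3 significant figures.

Gamma(k,θ) with k>1 has mode (k−1)θ, so θ = 856/(k−1).
Need P(X < 2130) = 0.9 with θ tied to k this way. Start at k = 2, θ = 856: P(X<2130) ≈ 0.710.
Too low — raise k to concentrate. Iterating converges to k ≈ 3.31.
Then θ = 856/(3.31−1) ≈ 370.

k ≈ 3.31, θ ≈ 370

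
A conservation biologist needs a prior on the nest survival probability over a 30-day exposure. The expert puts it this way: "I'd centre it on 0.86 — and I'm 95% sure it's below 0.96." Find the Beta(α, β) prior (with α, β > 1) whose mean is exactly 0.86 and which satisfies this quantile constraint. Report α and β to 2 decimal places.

With mean 0.86 fixed, write α = 0.86s, β = 0.14s where s = α+β.
Need P(θ < 0.96) = 0.95 under Beta(0.86s, 0.14s). Normal approximation: (q−m)/√(m(1−m)/s) ≈ z_{0.95} = 1.64, so s ≈ 0.86·0.14·(1.64)²/(0.96−0.86)² = 32.6.
At s = 32.6: P(θ<0.96) ≈ 0.984. Adjusting to match 0.95 gives s ≈ 20.66.
So α = 0.86·20.66 ≈ 17.77, β = 0.14·20.66 ≈ 2.89.

α ≈ 17.77, β ≈ 2.89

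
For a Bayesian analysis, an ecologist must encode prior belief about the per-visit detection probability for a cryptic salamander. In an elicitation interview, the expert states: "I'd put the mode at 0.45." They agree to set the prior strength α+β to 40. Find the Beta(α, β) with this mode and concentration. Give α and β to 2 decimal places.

α = 18.10, β = 21.90

For α,β > 1 the Beta mode is (α−1)/(α+β−2). With α+β = 40, the mode is (α−1)/38.
Set (α−1)/38 = 0.45 → α = 1 + 0.45·38 = 18.10.
β = 40 − α = 21.90.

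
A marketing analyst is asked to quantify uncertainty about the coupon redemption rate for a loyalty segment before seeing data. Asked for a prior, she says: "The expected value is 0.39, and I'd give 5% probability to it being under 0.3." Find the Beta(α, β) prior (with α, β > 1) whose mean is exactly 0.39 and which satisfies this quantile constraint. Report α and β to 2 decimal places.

α ≈ 29.52, β ≈ 46.17

With mean 0.39 fixed, write α = 0.39s, β = 0.61s where s = α+β.
Need P(θ < 0.3) = 0.05 under Beta(0.39s, 0.61s). Normal approximation: (q−m)/√(m(1−m)/s) ≈ z_{0.05} = -1.64, so s ≈ 0.39·0.61·(-1.64)²/(0.3−0.39)² = 79.5.
At s = 79.5: P(θ<0.3) ≈ 0.046. Adjusting to match 0.05 gives s ≈ 75.69.
So α = 0.39·75.69 ≈ 29.52, β = 0.61·75.69 ≈ 46.17.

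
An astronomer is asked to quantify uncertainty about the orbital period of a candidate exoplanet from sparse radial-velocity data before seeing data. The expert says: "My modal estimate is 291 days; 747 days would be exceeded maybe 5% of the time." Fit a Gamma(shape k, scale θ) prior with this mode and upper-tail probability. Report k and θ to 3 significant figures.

Gamma(k,θ) with k>1 has mode (k−1)θ, so θ = 291/(k−1).
Need P(X < 747) = 0.95 with θ tied to k this way. Start at k = 2, θ = 291: P(X<747) ≈ 0.726.
Too low — raise k to concentrate. Iterating converges to k ≈ 4.05.
Then θ = 291/(4.05−1) ≈ 95.5.

k ≈ 4.05, θ ≈ 95.5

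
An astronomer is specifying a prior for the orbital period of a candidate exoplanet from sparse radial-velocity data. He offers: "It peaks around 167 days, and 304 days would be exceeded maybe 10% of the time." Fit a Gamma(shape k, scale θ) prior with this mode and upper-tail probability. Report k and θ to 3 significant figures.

Gamma(k,θ) with k>1 has mode (k−1)θ, so θ = 167/(k−1).
Need P(X < 304) = 0.9 with θ tied to k this way. Start at k = 2, θ = 167: P(X<304) ≈ 0.543.
Too low — raise k to concentrate. Iterating converges to k ≈ 6.31.
Then θ = 167/(6.31−1) ≈ 31.4.

k ≈ 6.31, θ ≈ 31.4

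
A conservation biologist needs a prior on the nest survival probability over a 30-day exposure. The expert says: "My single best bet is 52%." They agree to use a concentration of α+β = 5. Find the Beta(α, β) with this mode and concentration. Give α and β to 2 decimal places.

For α,β > 1 the Beta mode is (α−1)/(α+β−2). With α+β = 5, the mode is (α−1)/3.
Set (α−1)/3 = 0.52 → α = 1 + 0.52·3 = 2.56.
β = 5 − α = 2.44.

α = 2.56, β = 2.44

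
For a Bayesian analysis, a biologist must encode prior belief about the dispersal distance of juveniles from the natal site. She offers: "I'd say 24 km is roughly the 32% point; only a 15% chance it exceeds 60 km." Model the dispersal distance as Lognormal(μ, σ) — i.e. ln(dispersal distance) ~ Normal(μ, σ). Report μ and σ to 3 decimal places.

If T ~ Lognormal(μ,σ) then ln T ~ Normal(μ,σ), so the p-quantile of ln T is μ + z_p·σ.
ln(24) = 3.178 and ln(60) = 4.094; z_{0.32} = -0.4677, z_{0.85} = 1.036.
σ = (4.094 − 3.178)/(1.036 − (-0.4677)) = 0.609.
μ = 3.178 − (-0.4677)·0.609 = 3.463.

μ ≈ 3.463, σ ≈ 0.609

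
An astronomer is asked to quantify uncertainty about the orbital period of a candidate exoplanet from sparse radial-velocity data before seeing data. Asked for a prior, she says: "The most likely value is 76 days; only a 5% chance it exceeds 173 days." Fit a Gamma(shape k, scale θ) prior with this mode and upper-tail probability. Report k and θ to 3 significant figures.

k ≈ 5.05, θ ≈ 18.7

Gamma(k,θ) with k>1 has mode (k−1)θ, so θ = 76/(k−1).
Need P(X < 173) = 0.95 with θ tied to k this way. Start at k = 2, θ = 76: P(X<173) ≈ 0.664.
Too low — raise k to concentrate. Iterating converges to k ≈ 5.05.
Then θ = 76/(5.05−1) ≈ 18.7.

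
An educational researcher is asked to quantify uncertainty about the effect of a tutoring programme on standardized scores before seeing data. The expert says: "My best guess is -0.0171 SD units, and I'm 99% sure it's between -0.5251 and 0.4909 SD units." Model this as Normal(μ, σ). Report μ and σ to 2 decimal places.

μ = -0.02, σ = 0.20

A symmetric 99% interval runs μ ± z·σ with z = 2.576.
Half-width = 0.508, so σ = 0.508/2.576 = 0.20.
μ is the stated best guess, -0.02.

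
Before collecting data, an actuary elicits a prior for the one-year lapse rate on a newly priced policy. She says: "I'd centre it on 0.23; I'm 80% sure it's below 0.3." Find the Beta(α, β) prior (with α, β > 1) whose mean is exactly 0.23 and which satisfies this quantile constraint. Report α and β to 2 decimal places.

α ≈ 5.45, β ≈ 18.24

With mean 0.23 fixed, write α = 0.23s, β = 0.77s where s = α+β.
Need P(θ < 0.3) = 0.8 under Beta(0.23s, 0.77s). Normal approximation: (q−m)/√(m(1−m)/s) ≈ z_{0.8} = 0.842, so s ≈ 0.23·0.77·(0.842)²/(0.3−0.23)² = 25.6.
At s = 25.6: P(θ<0.3) ≈ 0.808. Adjusting to match 0.8 gives s ≈ 23.68.
So α = 0.23·23.68 ≈ 5.45, β = 0.77·23.68 ≈ 18.24.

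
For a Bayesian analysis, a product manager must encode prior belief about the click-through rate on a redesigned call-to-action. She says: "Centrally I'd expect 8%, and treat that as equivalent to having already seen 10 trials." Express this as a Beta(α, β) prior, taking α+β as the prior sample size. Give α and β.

α = 0.8, β = 9.2

Under the effective-sample-size interpretation, Beta(α, β) has prior mean α/(α+β) and prior sample size α+β.
So α+β = 10 and α/(α+β) = 0.08, giving α = 0.08·10 = 0.8 and β = 10 − 0.8 = 9.2.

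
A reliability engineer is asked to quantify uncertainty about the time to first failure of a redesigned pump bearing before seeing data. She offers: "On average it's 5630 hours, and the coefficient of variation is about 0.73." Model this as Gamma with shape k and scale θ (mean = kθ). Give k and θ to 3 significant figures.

k ≈ 1.88, θ ≈ 3000

For Gamma(k, scale θ): mean = kθ, variance = kθ², so CV = 1/√k.
CV = 0.73, hence k = 1/CV² = 1.88.
Then θ = mean/k = 5630/1.88 = 3000.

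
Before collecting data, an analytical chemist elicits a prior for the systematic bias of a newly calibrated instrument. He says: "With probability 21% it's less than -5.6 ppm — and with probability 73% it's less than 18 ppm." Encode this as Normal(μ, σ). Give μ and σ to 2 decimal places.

μ = 7.81, σ = 16.63

For Normal(μ,σ), the p-quantile is μ + z_p·σ. Here z_{0.21} = -0.8064, z_{0.73} = 0.6128.
So -5.6 = μ − 0.8064σ and 18 = μ + 0.6128σ.
Subtracting: σ = (18 − -5.6)/(0.6128 − (-0.8064)) = 16.63.
Then μ = -5.6 − (-0.8064)·16.63 = 7.81.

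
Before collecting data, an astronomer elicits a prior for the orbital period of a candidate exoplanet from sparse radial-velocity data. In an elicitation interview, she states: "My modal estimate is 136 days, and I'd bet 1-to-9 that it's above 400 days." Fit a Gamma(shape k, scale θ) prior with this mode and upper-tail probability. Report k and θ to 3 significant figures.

k ≈ 2.64, θ ≈ 83.1

Gamma(k,θ) with k>1 has mode (k−1)θ, so θ = 136/(k−1).
Need P(X < 400) = 0.9 with θ tied to k this way. Start at k = 2, θ = 136: P(X<400) ≈ 0.792.
Too low — raise k to concentrate. Iterating converges to k ≈ 2.64.
Then θ = 136/(2.64−1) ≈ 83.1.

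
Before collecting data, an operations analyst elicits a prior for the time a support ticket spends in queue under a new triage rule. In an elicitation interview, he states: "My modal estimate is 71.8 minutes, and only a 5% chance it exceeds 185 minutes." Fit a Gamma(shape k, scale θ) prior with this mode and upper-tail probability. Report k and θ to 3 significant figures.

Gamma(k,θ) with k>1 has mode (k−1)θ, so θ = 71.8/(k−1).
Need P(X < 185) = 0.95 with θ tied to k this way. Start at k = 2, θ = 71.8: P(X<185) ≈ 0.728.
Too low — raise k to concentrate. Iterating converges to k ≈ 4.02.
Then θ = 71.8/(4.02−1) ≈ 23.8.

k ≈ 4.02, θ ≈ 23.8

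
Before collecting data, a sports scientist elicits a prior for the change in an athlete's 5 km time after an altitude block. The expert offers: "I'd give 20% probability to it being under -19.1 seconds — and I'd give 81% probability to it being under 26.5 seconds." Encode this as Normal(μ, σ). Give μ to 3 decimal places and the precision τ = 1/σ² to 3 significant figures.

For Normal(μ,σ), the p-quantile is μ + z_p·σ. Here z_{0.2} = -0.8416, z_{0.81} = 0.8779.
So -19.1 = μ − 0.8416σ and 26.5 = μ + 0.8779σ.
Subtracting: σ = (26.5 − -19.1)/(0.8779 − (-0.8416)) = 26.519.
Then μ = -19.1 − (-0.8416)·26.519 = 3.219.
Precision τ = 1/σ² = 1/26.52² = 0.00142.

μ = 3.219, τ = 0.00142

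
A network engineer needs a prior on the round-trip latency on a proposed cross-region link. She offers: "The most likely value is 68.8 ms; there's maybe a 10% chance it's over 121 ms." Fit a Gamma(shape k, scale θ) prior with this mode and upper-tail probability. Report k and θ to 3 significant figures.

k ≈ 6.96, θ ≈ 11.5

Gamma(k,θ) with k>1 has mode (k−1)θ, so θ = 68.8/(k−1).
Need P(X < 121) = 0.9 with θ tied to k this way. Start at k = 2, θ = 68.8: P(X<121) ≈ 0.525.
Too low — raise k to concentrate. Iterating converges to k ≈ 6.96.
Then θ = 68.8/(6.96−1) ≈ 11.5.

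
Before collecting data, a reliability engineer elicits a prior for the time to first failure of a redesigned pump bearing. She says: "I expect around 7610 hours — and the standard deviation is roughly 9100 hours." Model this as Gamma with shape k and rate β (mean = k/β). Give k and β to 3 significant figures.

For Gamma(k, rate β): mean = k/β, variance = k/β², so CV = 1/√k.
CV = SD/mean = 9100/7610 = 1.196, hence k = 1/CV² = 0.699.
Then β = k/mean = 0.699/7610 = 9.19e-05.

k ≈ 0.699, β ≈ 9.19e-05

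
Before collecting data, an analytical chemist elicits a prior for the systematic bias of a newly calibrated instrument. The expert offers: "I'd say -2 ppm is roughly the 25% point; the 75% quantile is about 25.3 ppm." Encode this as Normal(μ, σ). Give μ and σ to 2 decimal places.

μ = 11.65, σ = 20.24

The p-quantile of Normal(μ,σ) is μ + z_p·σ, with z_{0.25} = -0.6745 and z_{0.75} = 0.6745.
Eliminate σ: μ = (z₂·x₁ − z₁·x₂)/(z₂ − z₁) = (0.6745·-2 − (-0.6745)·25.3)/1.349 = 11.65.
Then σ = (x₂ − x₁)/(z₂ − z₁) = (25.3 − -2)/1.349 = 20.24.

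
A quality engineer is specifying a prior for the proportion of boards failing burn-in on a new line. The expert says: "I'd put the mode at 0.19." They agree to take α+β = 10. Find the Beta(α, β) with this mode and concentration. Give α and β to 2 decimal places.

α = 2.52, β = 7.48

For α,β > 1 the Beta mode is (α−1)/(α+β−2). With α+β = 10, the mode is (α−1)/8.
Set (α−1)/8 = 0.19 → α = 1 + 0.19·8 = 2.52.
β = 10 − α = 7.48.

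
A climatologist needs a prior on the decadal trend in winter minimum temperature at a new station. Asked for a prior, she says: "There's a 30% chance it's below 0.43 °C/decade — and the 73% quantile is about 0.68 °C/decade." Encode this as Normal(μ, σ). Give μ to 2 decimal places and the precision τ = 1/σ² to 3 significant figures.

For Normal(μ,σ), the p-quantile is μ + z_p·σ. Here z_{0.3} = -0.5244, z_{0.73} = 0.6128.
So 0.43 = μ − 0.5244σ and 0.68 = μ + 0.6128σ.
Subtracting: σ = (0.68 − 0.43)/(0.6128 − (-0.5244)) = 0.22.
Then μ = 0.43 − (-0.5244)·0.22 = 0.55.
Precision τ = 1/σ² = 1/0.2198² = 20.7.

μ = 0.55, τ = 20.7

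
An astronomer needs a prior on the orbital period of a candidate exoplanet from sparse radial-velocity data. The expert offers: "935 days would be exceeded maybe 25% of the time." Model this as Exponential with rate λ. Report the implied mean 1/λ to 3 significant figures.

mean ≈ 674 days

P(T > 935.0) = e^(−λ·935.0) = 0.25, so λ = −ln(0.25)/935.0 = 0.00148.
Mean = 1/λ = 674 days.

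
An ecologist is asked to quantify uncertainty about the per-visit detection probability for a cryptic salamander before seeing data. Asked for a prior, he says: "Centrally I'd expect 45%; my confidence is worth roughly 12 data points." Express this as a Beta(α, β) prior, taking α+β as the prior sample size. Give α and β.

Under the effective-sample-size interpretation, Beta(α, β) has prior mean α/(α+β) and prior sample size α+β.
So α+β = 12 and α/(α+β) = 0.45, giving α = 0.45·12 = 5.4 and β = 12 − 5.4 = 6.6.

α = 5.4, β = 6.6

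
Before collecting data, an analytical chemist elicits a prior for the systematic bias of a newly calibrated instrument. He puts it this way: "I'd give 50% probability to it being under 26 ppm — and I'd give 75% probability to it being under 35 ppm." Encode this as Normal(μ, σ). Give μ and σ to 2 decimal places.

μ = 26.00, σ = 13.34

The p-quantile of Normal(μ,σ) is μ + z_p·σ, with z_{0.5} = 0 and z_{0.75} = 0.6745.
Eliminate σ: μ = (z₂·x₁ − z₁·x₂)/(z₂ − z₁) = (0.6745·26 − (0)·35)/0.6745 = 26.00.
Then σ = (x₂ − x₁)/(z₂ − z₁) = (35 − 26)/0.6745 = 13.34.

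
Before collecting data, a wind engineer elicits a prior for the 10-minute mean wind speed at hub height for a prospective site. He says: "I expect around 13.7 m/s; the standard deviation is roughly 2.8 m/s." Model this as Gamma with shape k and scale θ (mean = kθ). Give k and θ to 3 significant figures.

For Gamma(k, scale θ): mean = kθ, variance = kθ², so CV = 1/√k.
CV = SD/mean = 2.8/13.7 = 0.2044, hence k = 1/CV² = 23.9.
Then θ = mean/k = 13.7/23.9 = 0.572.

k ≈ 23.9, θ ≈ 0.572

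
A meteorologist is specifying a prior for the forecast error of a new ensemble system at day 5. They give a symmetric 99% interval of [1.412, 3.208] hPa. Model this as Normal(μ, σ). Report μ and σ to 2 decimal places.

A symmetric 99% interval runs μ ± z·σ with z = 2.576.
Half-width = 0.898, so σ = 0.898/2.576 = 0.35.
μ is the interval midpoint, 2.31.

μ = 2.31, σ = 0.35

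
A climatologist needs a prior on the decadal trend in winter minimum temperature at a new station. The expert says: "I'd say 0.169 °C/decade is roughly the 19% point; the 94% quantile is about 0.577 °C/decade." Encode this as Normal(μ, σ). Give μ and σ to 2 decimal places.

For Normal(μ,σ), the p-quantile is μ + z_p·σ. Here z_{0.19} = -0.8779, z_{0.94} = 1.555.
So 0.169 = μ − 0.8779σ and 0.577 = μ + 1.555σ.
Subtracting: σ = (0.577 − 0.169)/(1.555 − (-0.8779)) = 0.17.
Then μ = 0.169 − (-0.8779)·0.17 = 0.32.

μ = 0.32, σ = 0.17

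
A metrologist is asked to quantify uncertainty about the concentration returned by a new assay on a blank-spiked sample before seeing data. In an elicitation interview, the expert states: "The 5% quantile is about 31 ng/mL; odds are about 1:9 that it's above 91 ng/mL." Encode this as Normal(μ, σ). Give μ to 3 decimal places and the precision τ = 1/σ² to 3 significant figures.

μ = 64.724, τ = 0.00238

For Normal(μ,σ), the p-quantile is μ + z_p·σ. Here z_{0.05} = -1.645, z_{0.9} = 1.282.
So 31 = μ − 1.645σ and 91 = μ + 1.282σ.
Subtracting: σ = (91 − 31)/(1.282 − (-1.645)) = 20.503.
Then μ = 31 − (-1.645)·20.503 = 64.724.
Precision τ = 1/σ² = 1/20.5² = 0.00238.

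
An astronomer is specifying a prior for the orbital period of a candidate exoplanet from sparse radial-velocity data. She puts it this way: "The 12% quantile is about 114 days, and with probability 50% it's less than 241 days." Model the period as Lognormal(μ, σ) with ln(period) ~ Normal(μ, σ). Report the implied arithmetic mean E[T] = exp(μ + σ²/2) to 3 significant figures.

If T ~ Lognormal(μ,σ) then ln T ~ Normal(μ,σ), so the p-quantile of ln T is μ + z_p·σ.
ln(114) = 4.736 and ln(241) = 5.485; z_{0.12} = -1.175, z_{0.5} = 0.
σ = (5.485 − 4.736)/(0 − (-1.175)) = 0.637.
μ = 4.736 − (-1.175)·0.637 = 5.485.
E[T] = exp(μ + σ²/2) = exp(5.485 + 0.2030) = 295 days.

E[T] ≈ 295 days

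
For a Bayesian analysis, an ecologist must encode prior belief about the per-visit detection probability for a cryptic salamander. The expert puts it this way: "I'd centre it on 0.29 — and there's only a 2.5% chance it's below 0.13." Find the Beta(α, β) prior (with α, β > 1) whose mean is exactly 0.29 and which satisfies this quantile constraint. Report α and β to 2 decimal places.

With mean 0.29 fixed, write α = 0.29s, β = 0.71s where s = α+β.
Need P(θ < 0.13) = 0.025 under Beta(0.29s, 0.71s). Normal approximation: (q−m)/√(m(1−m)/s) ≈ z_{0.025} = -1.96, so s ≈ 0.29·0.71·(-1.96)²/(0.13−0.29)² = 30.9.
At s = 30.9: P(θ<0.13) ≈ 0.012. Adjusting to match 0.025 gives s ≈ 23.68.
So α = 0.29·23.68 ≈ 6.87, β = 0.71·23.68 ≈ 16.81.

α ≈ 6.87, β ≈ 16.81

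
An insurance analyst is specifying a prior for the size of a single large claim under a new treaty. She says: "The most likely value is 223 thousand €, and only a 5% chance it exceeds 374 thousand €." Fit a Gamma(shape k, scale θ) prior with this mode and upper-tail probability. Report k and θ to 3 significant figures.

k ≈ 11.4, θ ≈ 21.3

Gamma(k,θ) with k>1 has mode (k−1)θ, so θ = 223/(k−1).
Need P(X < 374) = 0.95 with θ tied to k this way. Start at k = 2, θ = 223: P(X<374) ≈ 0.500.
Too low — raise k to concentrate. Iterating converges to k ≈ 11.4.
Then θ = 223/(11.4−1) ≈ 21.3.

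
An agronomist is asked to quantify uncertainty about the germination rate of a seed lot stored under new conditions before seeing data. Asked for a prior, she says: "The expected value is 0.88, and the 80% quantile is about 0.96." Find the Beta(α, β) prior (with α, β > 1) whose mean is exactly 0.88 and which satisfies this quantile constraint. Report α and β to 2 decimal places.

α ≈ 9.85, β ≈ 1.34

With mean 0.88 fixed, write α = 0.88s, β = 0.12s where s = α+β.
Need P(θ < 0.96) = 0.8 under Beta(0.88s, 0.12s). Normal approximation: (q−m)/√(m(1−m)/s) ≈ z_{0.8} = 0.842, so s ≈ 0.88·0.12·(0.842)²/(0.96−0.88)² = 11.7.
At s = 11.7: P(θ<0.96) ≈ 0.808. Adjusting to match 0.8 gives s ≈ 11.19.
So α = 0.88·11.19 ≈ 9.85, β = 0.12·11.19 ≈ 1.34.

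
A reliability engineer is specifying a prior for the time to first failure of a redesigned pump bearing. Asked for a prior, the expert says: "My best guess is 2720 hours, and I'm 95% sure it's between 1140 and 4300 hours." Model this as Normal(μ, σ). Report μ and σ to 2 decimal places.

A symmetric 95% interval runs μ ± z·σ with z = 1.96.
Half-width = 1580, so σ = 1580/1.96 = 806.14.
μ is the stated best guess, 2720.00.

μ = 2720.00, σ = 806.14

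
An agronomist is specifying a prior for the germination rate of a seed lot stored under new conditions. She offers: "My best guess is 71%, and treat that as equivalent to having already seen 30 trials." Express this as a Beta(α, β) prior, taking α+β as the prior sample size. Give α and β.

α = 21.3, β = 8.7

Under the effective-sample-size interpretation, Beta(α, β) has prior mean α/(α+β) and prior sample size α+β.
So α+β = 30 and α/(α+β) = 0.71, giving α = 0.71·30 = 21.3 and β = 30 − 21.3 = 8.7.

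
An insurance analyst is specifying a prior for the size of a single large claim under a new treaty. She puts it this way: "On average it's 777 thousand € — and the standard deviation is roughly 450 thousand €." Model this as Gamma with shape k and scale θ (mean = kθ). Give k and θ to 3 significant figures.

k ≈ 2.98, θ ≈ 261

For Gamma(k, scale θ): mean = kθ, variance = kθ², so CV = 1/√k.
CV = SD/mean = 450/777 = 0.5792, hence k = 1/CV² = 2.98.
Then θ = mean/k = 777/2.98 = 261.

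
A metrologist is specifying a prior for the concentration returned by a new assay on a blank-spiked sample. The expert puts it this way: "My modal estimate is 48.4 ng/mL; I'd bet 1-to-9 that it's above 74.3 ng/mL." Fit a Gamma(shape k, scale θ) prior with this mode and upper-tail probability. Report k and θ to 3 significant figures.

k ≈ 11.2, θ ≈ 4.76

Gamma(k,θ) with k>1 has mode (k−1)θ, so θ = 48.4/(k−1).
Need P(X < 74.3) = 0.9 with θ tied to k this way. Start at k = 2, θ = 48.4: P(X<74.3) ≈ 0.454.
Too low — raise k to concentrate. Iterating converges to k ≈ 11.2.
Then θ = 48.4/(11.2−1) ≈ 4.76.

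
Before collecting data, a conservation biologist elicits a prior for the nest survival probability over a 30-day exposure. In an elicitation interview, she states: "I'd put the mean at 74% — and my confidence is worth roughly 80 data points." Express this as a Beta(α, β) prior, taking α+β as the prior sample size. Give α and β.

α = 59.2, β = 20.8

Under the effective-sample-size interpretation, Beta(α, β) has prior mean α/(α+β) and prior sample size α+β.
So α+β = 80 and α/(α+β) = 0.74, giving α = 0.74·80 = 59.2 and β = 80 − 59.2 = 20.8.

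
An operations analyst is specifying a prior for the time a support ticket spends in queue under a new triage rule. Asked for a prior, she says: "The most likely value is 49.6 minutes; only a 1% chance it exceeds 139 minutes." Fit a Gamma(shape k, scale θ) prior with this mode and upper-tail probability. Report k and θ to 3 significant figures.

k ≈ 5.31, θ ≈ 11.5

Gamma(k,θ) with k>1 has mode (k−1)θ, so θ = 49.6/(k−1).
Need P(X < 139) = 0.99 with θ tied to k this way. Start at k = 2, θ = 49.6: P(X<139) ≈ 0.769.
Too low — raise k to concentrate. Iterating converges to k ≈ 5.31.
Then θ = 49.6/(5.31−1) ≈ 11.5.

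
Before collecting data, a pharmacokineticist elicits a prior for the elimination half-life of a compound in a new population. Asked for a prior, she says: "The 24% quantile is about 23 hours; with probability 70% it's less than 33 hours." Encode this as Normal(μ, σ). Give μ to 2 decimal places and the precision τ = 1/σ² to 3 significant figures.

For Normal(μ,σ), the p-quantile is μ + z_p·σ. Here z_{0.24} = -0.7063, z_{0.7} = 0.5244.
So 23 = μ − 0.7063σ and 33 = μ + 0.5244σ.
Subtracting: σ = (33 − 23)/(0.5244 − (-0.7063)) = 8.13.
Then μ = 23 − (-0.7063)·8.13 = 28.74.
Precision τ = 1/σ² = 1/8.125² = 0.0151.

μ = 28.74, τ = 0.0151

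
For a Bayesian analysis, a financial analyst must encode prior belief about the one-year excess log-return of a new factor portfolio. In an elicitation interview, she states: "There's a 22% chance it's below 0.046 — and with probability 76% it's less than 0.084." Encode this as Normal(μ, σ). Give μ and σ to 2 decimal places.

μ = 0.07, σ = 0.03

For Normal(μ,σ), the p-quantile is μ + z_p·σ. Here z_{0.22} = -0.7722, z_{0.76} = 0.7063.
So 0.046 = μ − 0.7722σ and 0.084 = μ + 0.7063σ.
Subtracting: σ = (0.084 − 0.046)/(0.7063 − (-0.7722)) = 0.03.
Then μ = 0.046 − (-0.7722)·0.03 = 0.07.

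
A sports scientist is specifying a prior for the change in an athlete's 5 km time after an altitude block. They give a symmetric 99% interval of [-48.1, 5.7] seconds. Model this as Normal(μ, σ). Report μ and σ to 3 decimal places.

μ = -21.200, σ = 10.443

A symmetric 99% interval runs μ ± z·σ with z = 2.576.
Half-width = 26.9, so σ = 26.9/2.576 = 10.443.
μ is the interval midpoint, -21.200.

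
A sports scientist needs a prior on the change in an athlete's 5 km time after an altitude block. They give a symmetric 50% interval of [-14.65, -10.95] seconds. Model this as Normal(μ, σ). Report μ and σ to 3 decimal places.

A symmetric 50% interval runs μ ± z·σ with z = 0.6745.
Half-width = 1.85, so σ = 1.85/0.6745 = 2.743.
μ is the interval midpoint, -12.800.

μ = -12.800, σ = 2.743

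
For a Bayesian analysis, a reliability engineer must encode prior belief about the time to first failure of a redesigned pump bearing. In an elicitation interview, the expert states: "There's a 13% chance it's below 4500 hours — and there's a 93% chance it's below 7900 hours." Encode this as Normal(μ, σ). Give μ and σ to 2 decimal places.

μ = 5971.74, σ = 1306.60

The p-quantile of Normal(μ,σ) is μ + z_p·σ, with z_{0.13} = -1.126 and z_{0.93} = 1.476.
Eliminate σ: μ = (z₂·x₁ − z₁·x₂)/(z₂ − z₁) = (1.476·4500 − (-1.126)·7900)/2.602 = 5971.74.
Then σ = (x₂ − x₁)/(z₂ − z₁) = (7900 − 4500)/2.602 = 1306.60.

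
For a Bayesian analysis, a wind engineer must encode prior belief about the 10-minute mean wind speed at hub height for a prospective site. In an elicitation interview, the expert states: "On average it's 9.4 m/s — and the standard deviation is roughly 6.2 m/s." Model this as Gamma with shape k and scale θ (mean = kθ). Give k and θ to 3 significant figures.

For Gamma(k, scale θ): mean = kθ, variance = kθ², so CV = 1/√k.
CV = SD/mean = 6.2/9.4 = 0.6596, hence k = 1/CV² = 2.3.
Then θ = mean/k = 9.4/2.3 = 4.09.

k ≈ 2.3, θ ≈ 4.09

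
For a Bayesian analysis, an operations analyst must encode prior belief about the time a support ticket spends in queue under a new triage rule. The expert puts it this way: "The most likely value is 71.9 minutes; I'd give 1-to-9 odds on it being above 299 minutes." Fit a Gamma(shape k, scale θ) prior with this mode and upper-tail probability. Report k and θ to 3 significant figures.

k ≈ 1.9, θ ≈ 80

Gamma(k,θ) with k>1 has mode (k−1)θ, so θ = 71.9/(k−1).
Need P(X < 299) = 0.9 with θ tied to k this way. Start at k = 2, θ = 71.9: P(X<299) ≈ 0.919.
Too high — lower k to spread out. Iterating converges to k ≈ 1.9.
Then θ = 71.9/(1.9−1) ≈ 80.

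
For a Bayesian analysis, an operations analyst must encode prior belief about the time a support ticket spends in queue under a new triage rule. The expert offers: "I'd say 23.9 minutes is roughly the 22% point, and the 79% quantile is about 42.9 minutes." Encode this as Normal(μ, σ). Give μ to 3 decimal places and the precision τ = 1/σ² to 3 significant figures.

For Normal(μ,σ), the p-quantile is μ + z_p·σ. Here z_{0.22} = -0.7722, z_{0.79} = 0.8064.
So 23.9 = μ − 0.7722σ and 42.9 = μ + 0.8064σ.
Subtracting: σ = (42.9 − 23.9)/(0.8064 − (-0.7722)) = 12.036.
Then μ = 23.9 − (-0.7722)·12.036 = 33.194.
Precision τ = 1/σ² = 1/12.04² = 0.0069.

μ = 33.194, τ = 0.0069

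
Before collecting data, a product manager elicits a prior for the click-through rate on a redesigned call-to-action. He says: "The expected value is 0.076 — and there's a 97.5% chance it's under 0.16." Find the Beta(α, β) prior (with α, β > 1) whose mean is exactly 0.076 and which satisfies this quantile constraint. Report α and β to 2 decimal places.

α ≈ 4.05, β ≈ 49.20

With mean 0.076 fixed, write α = 0.076s, β = 0.924s where s = α+β.
Need P(θ < 0.16) = 0.975 under Beta(0.076s, 0.924s). Normal approximation: (q−m)/√(m(1−m)/s) ≈ z_{0.975} = 1.96, so s ≈ 0.076·0.924·(1.96)²/(0.16−0.076)² = 38.2.
At s = 38.2: P(θ<0.16) ≈ 0.956. Adjusting to match 0.975 gives s ≈ 53.24.
So α = 0.076·53.24 ≈ 4.05, β = 0.924·53.24 ≈ 49.20.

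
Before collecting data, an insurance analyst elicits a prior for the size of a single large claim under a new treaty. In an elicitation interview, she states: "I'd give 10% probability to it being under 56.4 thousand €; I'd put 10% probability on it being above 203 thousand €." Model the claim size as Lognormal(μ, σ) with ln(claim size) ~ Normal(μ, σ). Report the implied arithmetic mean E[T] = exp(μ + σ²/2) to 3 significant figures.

If T ~ Lognormal(μ,σ) then ln T ~ Normal(μ,σ), so the p-quantile of ln T is μ + z_p·σ.
ln(56.4) = 4.032 and ln(203) = 5.313; z_{0.1} = -1.282, z_{0.9} = 1.282.
σ = (5.313 − 4.032)/(1.282 − (-1.282)) = 0.500.
μ = 4.032 − (-1.282)·0.500 = 4.673.
E[T] = exp(μ + σ²/2) = exp(4.673 + 0.1248) = 121 thousand €.

E[T] ≈ 121 thousand €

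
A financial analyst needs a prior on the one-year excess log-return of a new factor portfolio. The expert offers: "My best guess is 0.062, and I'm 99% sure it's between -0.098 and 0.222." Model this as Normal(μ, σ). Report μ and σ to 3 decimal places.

A symmetric 99% interval runs μ ± z·σ with z = 2.576.
Half-width = 0.16, so σ = 0.16/2.576 = 0.062.
μ is the stated best guess, 0.062.

μ = 0.062, σ = 0.062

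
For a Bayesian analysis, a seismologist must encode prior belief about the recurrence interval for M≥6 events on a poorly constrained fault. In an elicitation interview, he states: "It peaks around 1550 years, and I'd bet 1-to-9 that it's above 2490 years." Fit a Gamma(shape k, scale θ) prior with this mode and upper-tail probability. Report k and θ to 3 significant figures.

Gamma(k,θ) with k>1 has mode (k−1)θ, so θ = 1550/(k−1).
Need P(X < 2490) = 0.9 with θ tied to k this way. Start at k = 2, θ = 1550: P(X<2490) ≈ 0.477.
Too low — raise k to concentrate. Iterating converges to k ≈ 9.37.
Then θ = 1550/(9.37−1) ≈ 185.

k ≈ 9.37, θ ≈ 185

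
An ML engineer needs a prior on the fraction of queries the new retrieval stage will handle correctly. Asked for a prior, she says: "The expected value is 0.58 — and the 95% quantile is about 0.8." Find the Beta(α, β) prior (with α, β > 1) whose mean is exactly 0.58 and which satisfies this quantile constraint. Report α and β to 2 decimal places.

α ≈ 6.79, β ≈ 4.92

With mean 0.58 fixed, write α = 0.58s, β = 0.42s where s = α+β.
Need P(θ < 0.8) = 0.95 under Beta(0.58s, 0.42s). Normal approximation: (q−m)/√(m(1−m)/s) ≈ z_{0.95} = 1.64, so s ≈ 0.58·0.42·(1.64)²/(0.8−0.58)² = 13.6.
At s = 13.6: P(θ<0.8) ≈ 0.963. Adjusting to match 0.95 gives s ≈ 11.71.
So α = 0.58·11.71 ≈ 6.79, β = 0.42·11.71 ≈ 4.92.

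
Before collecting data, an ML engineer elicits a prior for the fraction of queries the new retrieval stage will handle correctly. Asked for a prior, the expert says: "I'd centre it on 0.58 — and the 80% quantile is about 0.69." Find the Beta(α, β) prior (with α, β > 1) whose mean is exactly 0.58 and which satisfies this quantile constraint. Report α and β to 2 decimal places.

α ≈ 8.47, β ≈ 6.13

With mean 0.58 fixed, write α = 0.58s, β = 0.42s where s = α+β.
Need P(θ < 0.69) = 0.8 under Beta(0.58s, 0.42s). Normal approximation: (q−m)/√(m(1−m)/s) ≈ z_{0.8} = 0.842, so s ≈ 0.58·0.42·(0.842)²/(0.69−0.58)² = 14.3.
At s = 14.3: P(θ<0.69) ≈ 0.797. Adjusting to match 0.8 gives s ≈ 14.61.
So α = 0.58·14.61 ≈ 8.47, β = 0.42·14.61 ≈ 6.13.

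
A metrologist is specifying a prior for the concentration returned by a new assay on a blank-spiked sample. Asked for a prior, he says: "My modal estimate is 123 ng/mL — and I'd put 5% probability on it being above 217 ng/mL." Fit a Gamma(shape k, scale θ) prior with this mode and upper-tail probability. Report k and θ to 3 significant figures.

Gamma(k,θ) with k>1 has mode (k−1)θ, so θ = 123/(k−1).
Need P(X < 217) = 0.95 with θ tied to k this way. Start at k = 2, θ = 123: P(X<217) ≈ 0.526.
Too low — raise k to concentrate. Iterating converges to k ≈ 9.65.
Then θ = 123/(9.65−1) ≈ 14.2.

k ≈ 9.65, θ ≈ 14.2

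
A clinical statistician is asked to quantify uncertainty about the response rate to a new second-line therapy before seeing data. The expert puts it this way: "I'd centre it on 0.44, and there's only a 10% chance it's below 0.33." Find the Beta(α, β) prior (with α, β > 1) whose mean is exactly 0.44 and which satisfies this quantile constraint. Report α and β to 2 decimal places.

α ≈ 14.34, β ≈ 18.25

With mean 0.44 fixed, write α = 0.44s, β = 0.56s where s = α+β.
Need P(θ < 0.33) = 0.1 under Beta(0.44s, 0.56s). Normal approximation: (q−m)/√(m(1−m)/s) ≈ z_{0.1} = -1.28, so s ≈ 0.44·0.56·(-1.28)²/(0.33−0.44)² = 33.4.
At s = 33.4: P(θ<0.33) ≈ 0.097. Adjusting to match 0.1 gives s ≈ 32.60.
So α = 0.44·32.60 ≈ 14.34, β = 0.56·32.60 ≈ 18.25.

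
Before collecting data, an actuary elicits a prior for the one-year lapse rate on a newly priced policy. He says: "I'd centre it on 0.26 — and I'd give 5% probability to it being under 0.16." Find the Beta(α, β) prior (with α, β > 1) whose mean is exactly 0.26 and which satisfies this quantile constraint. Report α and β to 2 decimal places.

With mean 0.26 fixed, write α = 0.26s, β = 0.74s where s = α+β.
Need P(θ < 0.16) = 0.05 under Beta(0.26s, 0.74s). Normal approximation: (q−m)/√(m(1−m)/s) ≈ z_{0.05} = -1.64, so s ≈ 0.26·0.74·(-1.64)²/(0.16−0.26)² = 52.1.
At s = 52.1: P(θ<0.16) ≈ 0.038. Adjusting to match 0.05 gives s ≈ 45.07.
So α = 0.26·45.07 ≈ 11.72, β = 0.74·45.07 ≈ 33.35.

α ≈ 11.72, β ≈ 33.35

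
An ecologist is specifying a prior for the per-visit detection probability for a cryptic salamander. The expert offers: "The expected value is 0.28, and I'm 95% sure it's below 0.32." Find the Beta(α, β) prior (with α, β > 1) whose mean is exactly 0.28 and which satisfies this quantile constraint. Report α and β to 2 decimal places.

α ≈ 98.63, β ≈ 253.63

With mean 0.28 fixed, write α = 0.28s, β = 0.72s where s = α+β.
Need P(θ < 0.32) = 0.95 under Beta(0.28s, 0.72s). Normal approximation: (q−m)/√(m(1−m)/s) ≈ z_{0.95} = 1.64, so s ≈ 0.28·0.72·(1.64)²/(0.32−0.28)² = 340.9.
At s = 340.9: P(θ<0.32) ≈ 0.947. Adjusting to match 0.95 gives s ≈ 352.27.
So α = 0.28·352.27 ≈ 98.63, β = 0.72·352.27 ≈ 253.63.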